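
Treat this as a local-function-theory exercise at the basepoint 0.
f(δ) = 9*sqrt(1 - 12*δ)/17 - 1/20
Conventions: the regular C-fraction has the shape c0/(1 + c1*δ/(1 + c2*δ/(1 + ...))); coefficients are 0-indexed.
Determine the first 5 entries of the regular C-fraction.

The regular C-fraction coefficients are [163/340, 1080/163, -1569/163, -489/523, -2649/523].

Taylor coefficients (expand at 0): a_0 = 163/340, a_1 = -54/17, a_2 = -162/17, a_3 = -972/17, a_4 = -7290/17.
c0 = a_0 = 163/340. Peel one level at a time: if S = 1 + c*δ/S' with S'(0) = 1, then c is the δ-coefficient of S and S' = c*δ/(S - 1).
S_1 = c0/f = 1 + (1080/163)*δ + (1694520/26569)*δ^2 + ...; c1 = 1080/163.
S_2 = c1*δ/(S_1 - 1) = 1 + (-1569/163)*δ + (-9)*δ^2 + ...; c2 = -1569/163.
S_3 = c2*δ/(S_2 - 1) = 1 + (-489/523)*δ + (-1295361/273529)*δ^2 + ...; c3 = -489/523.
S_4 = c3*δ/(S_3 - 1) = 1 + (-2649/523)*δ + ...; c4 = -2649/523.


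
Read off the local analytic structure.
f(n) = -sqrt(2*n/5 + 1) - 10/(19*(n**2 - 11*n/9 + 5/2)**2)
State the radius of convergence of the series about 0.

Denominator factor (n**2 - 11*n/9 + 5/2)^2: discriminant -689/81, complex-conjugate roots (11/18) + ((1/18)*sqrt(689))*i and (11/18) - ((1/18)*sqrt(689))*i; poles of order 2, moduli (1/2)*sqrt(10) and (1/2)*sqrt(10).
Branch term (-1)*sqrt(1 - n/(-5/2)): its argument vanishes at n = -5/2, a square-root branch point, modulus 5/2.
The radius of convergence is the smallest modulus among the singular points: (1/2)*sqrt(10).

The radius of convergence is (1/2)*sqrt(10).


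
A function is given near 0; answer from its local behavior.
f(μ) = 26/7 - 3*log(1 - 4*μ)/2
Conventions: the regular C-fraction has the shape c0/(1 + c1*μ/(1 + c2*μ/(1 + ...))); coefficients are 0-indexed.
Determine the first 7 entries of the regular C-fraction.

The regular C-fraction coefficients are [26/7, -21/13, -5/13, -52/15, 22/15, 8/11, -30/11].

Taylor coefficients (expand at 0): a_0 = 26/7, a_1 = 6, a_2 = 12, a_3 = 32, a_4 = 96, a_5 = 1536/5, a_6 = 1024.
c0 = a_0 = 26/7. Peel one level at a time: if S = 1 + c*μ/S' with S'(0) = 1, then c is the μ-coefficient of S and S' = c*μ/(S - 1).
S_1 = c0/f = 1 + (-21/13)*μ + (-105/169)*μ^2 + ...; c1 = -21/13.
S_2 = c1*μ/(S_1 - 1) = 1 + (-5/13)*μ + (-4/3)*μ^2 + ...; c2 = -5/13.
S_3 = c2*μ/(S_2 - 1) = 1 + (-52/15)*μ + (1144/225)*μ^2 + ...; c3 = -52/15.
S_4 = c3*μ/(S_3 - 1) = 1 + (22/15)*μ + (-16/15)*μ^2 + ...; c4 = 22/15.
S_5 = c4*μ/(S_4 - 1) = 1 + (8/11)*μ + (240/121)*μ^2 + ...; c5 = 8/11.
S_6 = c5*μ/(S_5 - 1) = 1 + (-30/11)*μ + ...; c6 = -30/11.


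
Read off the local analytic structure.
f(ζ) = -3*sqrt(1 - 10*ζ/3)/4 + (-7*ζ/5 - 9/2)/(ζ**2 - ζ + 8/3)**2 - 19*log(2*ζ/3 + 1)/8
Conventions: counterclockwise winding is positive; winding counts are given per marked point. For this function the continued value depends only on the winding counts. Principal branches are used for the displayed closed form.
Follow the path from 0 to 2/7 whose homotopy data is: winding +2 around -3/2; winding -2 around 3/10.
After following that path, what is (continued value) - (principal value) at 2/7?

The rational part is single-valued and drops out of the difference; each branch term changes only by its own monodromy.
(-3/4)*sqrt(1 - ζ/(3/10)): winding -2 is even, the square root returns to the same sheet, contribution 0.
(-19/8)*log(1 - ζ/(-3/2)): each positive loop around -3/2 adds 2*pi*i to the log, so winding +2 contributes (-19/8)*(2)*2*pi*i = -(19/2)*pi*i.
Summing the contributions at ζ = 2/7 gives -(19/2)*pi*i.

Continued minus principal equals -(19/2)*pi*i.


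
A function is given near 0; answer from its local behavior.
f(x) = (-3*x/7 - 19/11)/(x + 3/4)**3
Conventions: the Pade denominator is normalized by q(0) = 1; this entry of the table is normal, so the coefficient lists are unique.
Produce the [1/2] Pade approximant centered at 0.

Taylor coefficients needed (expand at 0): a_0 = -1216/297, a_1 = 31936/2079, a_2 = -247040/6237, a_3 = 4839424/56133.
Write the denominator as Q(x) = 1 + q1*x + q2*x^2. Requiring Q*f - P = O(x^4) with deg P <= 1 kills the coefficients of x^2..x^3 in Q*f:
  x^2: a_2 + q1*a_1 + q2*a_0 = 0, i.e. -247040/6237 + (31936/2079)*q1 + (-1216/297)*q2 = 0.
  x^3: a_3 + q1*a_2 + q2*a_1 = 0, i.e. 4839424/56133 + (-247040/6237)*q1 + (31936/2079)*q2 = 0.
Solving this linear system: q1 = 7278332/2102607, q2 = 6966416/2102607.
The numerator is Q*f truncated at degree 1: P0 = a_0 = -1216/297; P1 = a_1 + q1*a_0 = 5195695168/4371319953.

The Pade approximant has numerator coefficients [-1216/297, 5195695168/4371319953]; denominator coefficients [1, 7278332/2102607, 6966416/2102607].


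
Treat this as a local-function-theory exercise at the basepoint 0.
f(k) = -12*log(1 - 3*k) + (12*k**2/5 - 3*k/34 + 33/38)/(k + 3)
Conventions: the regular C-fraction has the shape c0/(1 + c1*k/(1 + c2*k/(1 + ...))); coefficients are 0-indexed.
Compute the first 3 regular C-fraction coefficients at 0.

The regular C-fraction coefficients are [11/38, -69524/561, 1989150584/16251235].

Taylor coefficients (expand at 0): a_0 = 11/38, a_1 = 34762/969, a_2 = 797128/14535.
c0 = a_0 = 11/38. Peel one level at a time: if S = 1 + c*k/S' with S'(0) = 1, then c is the k-coefficient of S and S' = c*k/(S - 1).
S_1 = c0/f = 1 + (-69524/561)*k + (7956602336/524535)*k^2 + ...; c1 = -69524/561.
S_2 = c1*k/(S_1 - 1) = 1 + (1989150584/16251235)*k + ...; c2 = 1989150584/16251235.


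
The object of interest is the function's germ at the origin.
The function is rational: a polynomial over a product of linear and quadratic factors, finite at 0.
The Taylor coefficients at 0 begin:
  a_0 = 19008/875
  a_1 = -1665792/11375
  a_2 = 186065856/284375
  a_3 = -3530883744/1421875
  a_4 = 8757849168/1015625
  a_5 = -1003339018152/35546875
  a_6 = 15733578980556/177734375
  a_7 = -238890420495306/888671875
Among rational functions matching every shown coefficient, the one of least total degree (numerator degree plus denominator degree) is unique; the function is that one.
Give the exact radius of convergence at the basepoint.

No rational of total degree below 6 reproduces all 8 coefficients; solving the [1/5] Pade equations on them gives f(n) = (31*n/26 + 11/7)/((n + 5/12)**3*(n**2 + 3*n/10 + 1)), whose expansion matches every shown term.
Denominator factor (n + 5/12)^3: pole of order 3 at -5/12, modulus 5/12.
Denominator factor (n**2 + 3*n/10 + 1): discriminant -391/100, complex-conjugate roots (-3/20) + ((1/20)*sqrt(391))*i and (-3/20) - ((1/20)*sqrt(391))*i; poles of order 1, moduli 1 and 1.
The radius of convergence is the smallest modulus among the singular points: 5/12.

The radius of convergence is 5/12.


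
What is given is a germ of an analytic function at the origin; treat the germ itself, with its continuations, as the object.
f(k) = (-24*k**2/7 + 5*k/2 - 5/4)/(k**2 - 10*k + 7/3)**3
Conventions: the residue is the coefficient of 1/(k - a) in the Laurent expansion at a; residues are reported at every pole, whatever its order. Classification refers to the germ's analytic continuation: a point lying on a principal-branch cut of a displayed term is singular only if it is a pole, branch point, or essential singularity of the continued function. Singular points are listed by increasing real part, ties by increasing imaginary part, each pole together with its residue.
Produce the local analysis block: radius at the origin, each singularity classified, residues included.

Radius of convergence at 0: 5 - (2/3)*sqrt(51).
At 5 - (2/3)*sqrt(51): a pole of order 3; residue (36711/70432768)*sqrt(51).
At 5 + (2/3)*sqrt(51): a pole of order 3; residue -(36711/70432768)*sqrt(51).


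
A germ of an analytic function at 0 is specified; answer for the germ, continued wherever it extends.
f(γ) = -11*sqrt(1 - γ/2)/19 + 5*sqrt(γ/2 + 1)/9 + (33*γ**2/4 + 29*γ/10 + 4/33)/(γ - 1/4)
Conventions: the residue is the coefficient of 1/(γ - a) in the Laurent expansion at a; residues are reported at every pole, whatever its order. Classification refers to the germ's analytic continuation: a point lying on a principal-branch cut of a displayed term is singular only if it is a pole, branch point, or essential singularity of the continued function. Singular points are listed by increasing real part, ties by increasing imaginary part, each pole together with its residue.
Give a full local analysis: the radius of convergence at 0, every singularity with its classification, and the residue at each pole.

Radius of convergence at 0: 1/4.
At -2: an algebraic (square-root) branch point.
At 1/4: a pole of order 1; residue 14381/10560.
At 2: an algebraic (square-root) branch point.

Denominator factor (γ - 1/4): pole of order 1 at 1/4, modulus 1/4.
Branch term (5/9)*sqrt(1 - γ/(-2)): its argument vanishes at γ = -2, a square-root branch point, modulus 2.
Branch term (-11/19)*sqrt(1 - γ/(2)): its argument vanishes at γ = 2, a square-root branch point, modulus 2.
The radius of convergence is the smallest modulus among the singular points: 1/4.
The branch terms are analytic at 1/4 and contribute nothing to the residue; only the rational part matters.
At the order-1 pole 1/4 set g(γ) = (γ - (1/4))*(rational part) = 33*γ**2/4 + 29*γ/10 + 4/33.
Simple pole: residue = g(a) at a = 1/4, which is 14381/10560.
List the singular points by increasing real part (a conjugate pair: the negative imaginary part first).


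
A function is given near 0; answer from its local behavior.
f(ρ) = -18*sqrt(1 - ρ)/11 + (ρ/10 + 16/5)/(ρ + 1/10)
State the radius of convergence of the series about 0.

The radius of convergence is 1/10.

Denominator factor (ρ + 1/10): pole of order 1 at -1/10, modulus 1/10.
Branch term (-18/11)*sqrt(1 - ρ/(1)): its argument vanishes at ρ = 1, a square-root branch point, modulus 1.
The radius of convergence is the smallest modulus among the singular points: 1/10.


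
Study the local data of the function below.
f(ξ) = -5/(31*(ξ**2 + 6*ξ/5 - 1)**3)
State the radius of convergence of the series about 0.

The radius of convergence is -3/5 + (1/5)*sqrt(34).

Denominator factor (ξ**2 + 6*ξ/5 - 1)^3: discriminant 136/25, real irrational roots -3/5 + (1/5)*sqrt(34) and -3/5 - (1/5)*sqrt(34); poles of order 3, moduli -3/5 + (1/5)*sqrt(34) and 3/5 + (1/5)*sqrt(34).
The radius of convergence is the smallest modulus among the singular points: -3/5 + (1/5)*sqrt(34).


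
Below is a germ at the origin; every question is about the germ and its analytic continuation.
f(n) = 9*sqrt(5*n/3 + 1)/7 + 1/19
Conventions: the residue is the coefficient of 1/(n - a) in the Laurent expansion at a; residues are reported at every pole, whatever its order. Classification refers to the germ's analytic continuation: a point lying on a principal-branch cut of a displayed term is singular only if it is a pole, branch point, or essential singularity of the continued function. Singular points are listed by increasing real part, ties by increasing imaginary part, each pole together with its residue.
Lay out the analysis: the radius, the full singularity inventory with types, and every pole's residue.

Radius of convergence at 0: 3/5.
At -3/5: an algebraic (square-root) branch point.

Branch term (9/7)*sqrt(1 - n/(-3/5)): its argument vanishes at n = -3/5, a square-root branch point, modulus 3/5.
The radius of convergence is the smallest modulus among the singular points: 3/5.


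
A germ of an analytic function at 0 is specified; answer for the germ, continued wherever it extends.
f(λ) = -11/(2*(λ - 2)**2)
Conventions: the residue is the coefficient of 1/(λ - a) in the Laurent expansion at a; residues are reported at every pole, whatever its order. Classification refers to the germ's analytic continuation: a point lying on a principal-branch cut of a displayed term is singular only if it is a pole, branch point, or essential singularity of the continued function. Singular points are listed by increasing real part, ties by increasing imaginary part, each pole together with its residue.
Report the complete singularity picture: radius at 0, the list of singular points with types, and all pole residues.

Denominator factor (λ - 2)^2: pole of order 2 at 2, modulus 2.
The radius of convergence is the smallest modulus among the singular points: 2.
At the order-2 pole 2 set g(λ) = (λ - (2))^2*f(λ) = -11/2.
Order-2 pole: residue = g'(a); g'(2) = 0, so the residue is 0.

Radius of convergence at 0: 2.
At 2: a pole of order 2; residue 0.


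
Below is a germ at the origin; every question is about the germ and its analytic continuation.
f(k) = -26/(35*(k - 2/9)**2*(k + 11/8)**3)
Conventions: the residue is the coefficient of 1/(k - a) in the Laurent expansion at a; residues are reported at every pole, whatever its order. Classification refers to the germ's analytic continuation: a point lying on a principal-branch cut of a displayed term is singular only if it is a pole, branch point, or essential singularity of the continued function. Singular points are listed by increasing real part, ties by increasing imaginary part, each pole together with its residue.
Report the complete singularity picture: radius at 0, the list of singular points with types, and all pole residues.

Radius of convergence at 0: 2/9.
At -11/8: a pole of order 3; residue -2096160768/6121521875.
At 2/9: a pole of order 2; residue 2096160768/6121521875.

Denominator factor (k + 11/8)^3: pole of order 3 at -11/8, modulus 11/8.
Denominator factor (k - 2/9)^2: pole of order 2 at 2/9, modulus 2/9.
The radius of convergence is the smallest modulus among the singular points: 2/9.
At the order-3 pole -11/8 set g(k) = (k - (-11/8))^3*f(k) = -26/(35*(k - 2/9)**2).
Order-3 pole: residue = g''(a)/2; g''(-11/8) = -4192321536/6121521875, so the residue is -2096160768/6121521875.
At the order-2 pole 2/9 set g(k) = (k - (2/9))^2*f(k) = -26/(35*(k + 11/8)**3).
Order-2 pole: residue = g'(a); g'(2/9) = 2096160768/6121521875, so the residue is 2096160768/6121521875.
List the singular points by increasing real part (a conjugate pair: the negative imaginary part first).


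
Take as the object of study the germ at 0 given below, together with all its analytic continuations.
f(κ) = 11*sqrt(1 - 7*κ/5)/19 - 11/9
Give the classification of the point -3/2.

There is no denominator, hence no pole anywhere.
Branch term sqrt(1 - κ/(5/7)): argument at -3/2 is 31/10, nonzero, so -3/2 is not its branch point (a point on a principal cut is still regular for the continued germ).
So the germ continues analytically to -3/2.

The point is a regular point.


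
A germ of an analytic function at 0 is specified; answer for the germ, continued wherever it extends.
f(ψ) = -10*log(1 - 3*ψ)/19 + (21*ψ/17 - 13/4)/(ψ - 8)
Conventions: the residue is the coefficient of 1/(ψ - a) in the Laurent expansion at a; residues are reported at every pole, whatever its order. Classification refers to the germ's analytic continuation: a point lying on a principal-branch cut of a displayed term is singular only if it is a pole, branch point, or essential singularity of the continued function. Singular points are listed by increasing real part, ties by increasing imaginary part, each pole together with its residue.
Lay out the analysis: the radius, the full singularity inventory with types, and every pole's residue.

Denominator factor (ψ - 8): pole of order 1 at 8, modulus 8.
Branch term (-10/19)*log(1 - ψ/(1/3)): its argument vanishes at ψ = 1/3, a logarithmic branch point, modulus 1/3.
The radius of convergence is the smallest modulus among the singular points: 1/3.
The branch term is analytic at 8 and contributes nothing to the residue; only the rational part matters.
At the order-1 pole 8 set g(ψ) = (ψ - (8))*(rational part) = 21*ψ/17 - 13/4.
Simple pole: residue = g(a) at a = 8, which is 451/68.
List the singular points by increasing real part (a conjugate pair: the negative imaginary part first).

Radius of convergence at 0: 1/3.
At 1/3: a logarithmic branch point.
At 8: a pole of order 1; residue 451/68.


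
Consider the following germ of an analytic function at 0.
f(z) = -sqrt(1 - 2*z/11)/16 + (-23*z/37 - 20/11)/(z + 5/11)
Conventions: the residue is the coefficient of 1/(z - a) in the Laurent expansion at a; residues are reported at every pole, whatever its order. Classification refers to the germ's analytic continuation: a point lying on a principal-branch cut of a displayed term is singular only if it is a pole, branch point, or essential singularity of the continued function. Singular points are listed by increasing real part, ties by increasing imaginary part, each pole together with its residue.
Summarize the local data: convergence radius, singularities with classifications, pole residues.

Denominator factor (z + 5/11): pole of order 1 at -5/11, modulus 5/11.
Branch term (-1/16)*sqrt(1 - z/(11/2)): its argument vanishes at z = 11/2, a square-root branch point, modulus 11/2.
The radius of convergence is the smallest modulus among the singular points: 5/11.
The branch term is analytic at -5/11 and contributes nothing to the residue; only the rational part matters.
At the order-1 pole -5/11 set g(z) = (z - (-5/11))*(rational part) = -23*z/37 - 20/11.
Simple pole: residue = g(a) at a = -5/11, which is -625/407.
List the singular points by increasing real part (a conjugate pair: the negative imaginary part first).

Radius of convergence at 0: 5/11.
At -5/11: a pole of order 1; residue -625/407.
At 11/2: an algebraic (square-root) branch point.


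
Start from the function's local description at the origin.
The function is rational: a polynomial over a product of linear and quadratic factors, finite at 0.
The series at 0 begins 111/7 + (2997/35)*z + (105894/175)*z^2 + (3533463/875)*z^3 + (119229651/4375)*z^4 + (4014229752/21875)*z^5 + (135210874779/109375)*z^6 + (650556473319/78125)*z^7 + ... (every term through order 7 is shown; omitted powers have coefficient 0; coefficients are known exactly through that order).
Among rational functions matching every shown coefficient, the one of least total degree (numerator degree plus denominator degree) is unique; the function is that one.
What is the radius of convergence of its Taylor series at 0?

No rational of total degree below 2 reproduces all 8 coefficients; solving the [0/2] Pade equations on them gives f(z) = -37/(21*(z**2 + 3*z/5 - 1/9)), whose expansion matches every shown term.
Denominator factor (z**2 + 3*z/5 - 1/9): discriminant 181/225, real irrational roots -3/10 + (1/30)*sqrt(181) and -3/10 - (1/30)*sqrt(181); poles of order 1, moduli -3/10 + (1/30)*sqrt(181) and 3/10 + (1/30)*sqrt(181).
The radius of convergence is the smallest modulus among the singular points: -3/10 + (1/30)*sqrt(181).

The radius of convergence is -3/10 + (1/30)*sqrt(181).


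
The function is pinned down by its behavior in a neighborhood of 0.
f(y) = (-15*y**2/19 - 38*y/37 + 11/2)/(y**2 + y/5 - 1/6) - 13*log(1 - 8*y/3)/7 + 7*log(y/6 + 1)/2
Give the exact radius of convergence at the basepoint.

The radius of convergence is -1/10 + (1/30)*sqrt(159).

Denominator factor (y**2 + y/5 - 1/6): discriminant 53/75, real irrational roots -1/10 + (1/30)*sqrt(159) and -1/10 - (1/30)*sqrt(159); poles of order 1, moduli -1/10 + (1/30)*sqrt(159) and 1/10 + (1/30)*sqrt(159).
Branch term (7/2)*log(1 - y/(-6)): its argument vanishes at y = -6, a logarithmic branch point, modulus 6.
Branch term (-13/7)*log(1 - y/(3/8)): its argument vanishes at y = 3/8, a logarithmic branch point, modulus 3/8.
The radius of convergence is the smallest modulus among the singular points: -1/10 + (1/30)*sqrt(159).


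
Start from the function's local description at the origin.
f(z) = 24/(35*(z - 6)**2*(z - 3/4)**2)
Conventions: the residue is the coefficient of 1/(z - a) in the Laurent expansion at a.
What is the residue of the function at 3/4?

At the order-2 pole 3/4 set g(z) = (z - (3/4))^2*f(z) = 24/(35*(z - 6)**2).
Order-2 pole: residue = g'(a); g'(3/4) = 1024/108045, so the residue is 1024/108045.

The residue is 1024/108045.


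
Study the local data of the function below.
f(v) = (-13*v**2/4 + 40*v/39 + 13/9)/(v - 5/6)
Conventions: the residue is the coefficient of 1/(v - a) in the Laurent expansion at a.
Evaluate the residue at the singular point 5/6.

The residue is 79/1872.

At the order-1 pole 5/6 set g(v) = (v - (5/6))*f(v) = -13*v**2/4 + 40*v/39 + 13/9.
Simple pole: residue = g(a) at a = 5/6, which is 79/1872.


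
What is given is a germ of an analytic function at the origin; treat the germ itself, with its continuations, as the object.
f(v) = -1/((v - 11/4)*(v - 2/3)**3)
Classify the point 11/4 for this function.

The point is a pole of order 1.

The denominator factor v - 11/4 vanishes at 11/4 and appears to the power 1; the numerator there equals -1, nonzero, and no other factor vanishes.
Hence a pole whose order is the multiplicity, 1.


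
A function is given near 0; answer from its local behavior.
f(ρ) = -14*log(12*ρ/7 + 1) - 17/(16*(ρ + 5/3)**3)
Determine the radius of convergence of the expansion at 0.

The radius of convergence is 7/12.

Denominator factor (ρ + 5/3)^3: pole of order 3 at -5/3, modulus 5/3.
Branch term (-14)*log(1 - ρ/(-7/12)): its argument vanishes at ρ = -7/12, a logarithmic branch point, modulus 7/12.
The radius of convergence is the smallest modulus among the singular points: 7/12.


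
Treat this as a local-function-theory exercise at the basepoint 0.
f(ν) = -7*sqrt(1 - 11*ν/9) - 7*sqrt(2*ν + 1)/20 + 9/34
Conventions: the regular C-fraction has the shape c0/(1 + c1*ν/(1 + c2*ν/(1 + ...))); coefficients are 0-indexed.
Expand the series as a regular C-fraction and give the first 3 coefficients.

The regular C-fraction coefficients are [-2409/340, 12019/21681, -2040206/2189781].

Taylor coefficients (expand at 0): a_0 = -2409/340, a_1 = 707/180, a_2 = 2401/1620.
c0 = a_0 = -2409/340. Peel one level at a time: if S = 1 + c*ν/S' with S'(0) = 1, then c is the ν-coefficient of S and S' = c*ν/(S - 1).
S_1 = c0/f = 1 + (12019/21681)*ν + (242784514/470065761)*ν^2 + ...; c1 = 12019/21681.
S_2 = c1*ν/(S_1 - 1) = 1 + (-2040206/2189781)*ν + ...; c2 = -2040206/2189781.


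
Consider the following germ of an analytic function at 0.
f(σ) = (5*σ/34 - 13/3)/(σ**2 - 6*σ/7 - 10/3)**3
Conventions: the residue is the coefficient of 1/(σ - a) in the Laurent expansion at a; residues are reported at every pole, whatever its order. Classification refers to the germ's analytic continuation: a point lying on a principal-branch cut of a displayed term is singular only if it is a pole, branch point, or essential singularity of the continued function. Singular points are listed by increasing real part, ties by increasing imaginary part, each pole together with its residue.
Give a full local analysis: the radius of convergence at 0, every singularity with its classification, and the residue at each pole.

Denominator factor (σ**2 - 6*σ/7 - 10/3)^3: discriminant 2068/147, real irrational roots 3/7 + (1/21)*sqrt(1551) and 3/7 - (1/21)*sqrt(1551); poles of order 3, moduli 3/7 + (1/21)*sqrt(1551) and -3/7 + (1/21)*sqrt(1551).
The radius of convergence is the smallest modulus among the singular points: -3/7 + (1/21)*sqrt(1551).
The factor σ**2 - 6*σ/7 - 10/3 splits as (σ - a)(σ - a') with a = 3/7 - (1/21)*sqrt(1551), a' = 3/7 + (1/21)*sqrt(1551). At the order-3 pole a set g(σ) = (σ - a)^3*f(σ) = [5*σ/34 - 13/3] / (σ - a')^3.
Order-3 pole: residue = g''(a)/2; g''(3/7 - (1/21)*sqrt(1551)) = (65885841/37587248336)*sqrt(1551), so the residue is (65885841/75174496672)*sqrt(1551).
The factor σ**2 - 6*σ/7 - 10/3 splits as (σ - a)(σ - a') with a = 3/7 + (1/21)*sqrt(1551), a' = 3/7 - (1/21)*sqrt(1551). At the order-3 pole a set g(σ) = (σ - a)^3*f(σ) = [5*σ/34 - 13/3] / (σ - a')^3.
Order-3 pole: residue = g''(a)/2; g''(3/7 + (1/21)*sqrt(1551)) = -(65885841/37587248336)*sqrt(1551), so the residue is -(65885841/75174496672)*sqrt(1551).
List the singular points by increasing real part (a conjugate pair: the negative imaginary part first).

Radius of convergence at 0: -3/7 + (1/21)*sqrt(1551).
At 3/7 - (1/21)*sqrt(1551): a pole of order 3; residue (65885841/75174496672)*sqrt(1551).
At 3/7 + (1/21)*sqrt(1551): a pole of order 3; residue -(65885841/75174496672)*sqrt(1551).


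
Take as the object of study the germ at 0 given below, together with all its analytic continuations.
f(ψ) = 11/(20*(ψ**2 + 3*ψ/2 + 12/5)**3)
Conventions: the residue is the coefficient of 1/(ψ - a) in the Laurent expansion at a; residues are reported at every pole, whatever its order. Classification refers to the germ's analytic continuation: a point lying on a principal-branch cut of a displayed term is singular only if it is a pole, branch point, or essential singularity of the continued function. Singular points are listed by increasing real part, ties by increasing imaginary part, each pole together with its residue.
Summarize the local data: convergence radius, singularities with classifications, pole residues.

Radius of convergence at 0: (2/5)*sqrt(15).
At (-3/4) - ((7/20)*sqrt(15))*i: a pole of order 3; residue ((880/151263)*sqrt(15))*i.
At (-3/4) + ((7/20)*sqrt(15))*i: a pole of order 3; residue -((880/151263)*sqrt(15))*i.

Denominator factor (ψ**2 + 3*ψ/2 + 12/5)^3: discriminant -147/20, complex-conjugate roots (-3/4) + ((7/20)*sqrt(15))*i and (-3/4) - ((7/20)*sqrt(15))*i; poles of order 3, moduli (2/5)*sqrt(15) and (2/5)*sqrt(15).
The radius of convergence is the smallest modulus among the singular points: (2/5)*sqrt(15).
The factor ψ**2 + 3*ψ/2 + 12/5 splits as (ψ - a)(ψ - a') with a = (-3/4) - ((7/20)*sqrt(15))*i, a' = (-3/4) + ((7/20)*sqrt(15))*i. At the order-3 pole a set g(ψ) = (ψ - a)^3*f(ψ) = [11/20] / (ψ - a')^3.
Order-3 pole: residue = g''(a)/2; g''((-3/4) - ((7/20)*sqrt(15))*i) = ((1760/151263)*sqrt(15))*i, so the residue is ((880/151263)*sqrt(15))*i.
The factor ψ**2 + 3*ψ/2 + 12/5 splits as (ψ - a)(ψ - a') with a = (-3/4) + ((7/20)*sqrt(15))*i, a' = (-3/4) - ((7/20)*sqrt(15))*i. At the order-3 pole a set g(ψ) = (ψ - a)^3*f(ψ) = [11/20] / (ψ - a')^3.
Order-3 pole: residue = g''(a)/2; g''((-3/4) + ((7/20)*sqrt(15))*i) = -((1760/151263)*sqrt(15))*i, so the residue is -((880/151263)*sqrt(15))*i.
List the singular points by increasing real part (a conjugate pair: the negative imaginary part first).


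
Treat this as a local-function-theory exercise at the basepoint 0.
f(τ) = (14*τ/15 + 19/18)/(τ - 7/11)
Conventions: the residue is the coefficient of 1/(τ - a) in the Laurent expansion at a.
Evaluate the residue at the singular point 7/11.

The residue is 1633/990.

At the order-1 pole 7/11 set g(τ) = (τ - (7/11))*f(τ) = 14*τ/15 + 19/18.
Simple pole: residue = g(a) at a = 7/11, which is 1633/990.


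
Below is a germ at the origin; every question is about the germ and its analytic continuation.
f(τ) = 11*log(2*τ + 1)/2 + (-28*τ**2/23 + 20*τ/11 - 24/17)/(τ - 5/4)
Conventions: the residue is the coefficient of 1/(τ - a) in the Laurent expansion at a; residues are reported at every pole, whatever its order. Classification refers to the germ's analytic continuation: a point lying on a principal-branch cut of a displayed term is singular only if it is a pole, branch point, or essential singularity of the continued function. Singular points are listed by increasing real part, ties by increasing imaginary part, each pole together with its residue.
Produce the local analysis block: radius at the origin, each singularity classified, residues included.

Radius of convergence at 0: 1/2.
At -1/2: a logarithmic branch point.
At 5/4: a pole of order 1; residue -17913/17204.

Denominator factor (τ - 5/4): pole of order 1 at 5/4, modulus 5/4.
Branch term (11/2)*log(1 - τ/(-1/2)): its argument vanishes at τ = -1/2, a logarithmic branch point, modulus 1/2.
The radius of convergence is the smallest modulus among the singular points: 1/2.
The branch term is analytic at 5/4 and contributes nothing to the residue; only the rational part matters.
At the order-1 pole 5/4 set g(τ) = (τ - (5/4))*(rational part) = -28*τ**2/23 + 20*τ/11 - 24/17.
Simple pole: residue = g(a) at a = 5/4, which is -17913/17204.
List the singular points by increasing real part (a conjugate pair: the negative imaginary part first).


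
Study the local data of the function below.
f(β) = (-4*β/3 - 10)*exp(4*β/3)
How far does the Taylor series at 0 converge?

The factor exp(4*β/3) is entire and contributes no finite singular point.
The polynomial part has no poles.
No finite singular points: the Taylor series at 0 converges everywhere.

The radius of convergence is infinite.


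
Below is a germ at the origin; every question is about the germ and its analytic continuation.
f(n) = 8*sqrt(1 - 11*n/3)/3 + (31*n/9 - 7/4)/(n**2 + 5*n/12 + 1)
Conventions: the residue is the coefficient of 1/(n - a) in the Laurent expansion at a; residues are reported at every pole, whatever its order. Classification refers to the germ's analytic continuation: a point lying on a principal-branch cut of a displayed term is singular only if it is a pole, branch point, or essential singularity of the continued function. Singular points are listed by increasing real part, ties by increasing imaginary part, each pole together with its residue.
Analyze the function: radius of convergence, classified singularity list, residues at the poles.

Denominator factor (n**2 + 5*n/12 + 1): discriminant -551/144, complex-conjugate roots (-5/24) + ((1/24)*sqrt(551))*i and (-5/24) - ((1/24)*sqrt(551))*i; poles of order 1, moduli 1 and 1.
Branch term (8/3)*sqrt(1 - n/(3/11)): its argument vanishes at n = 3/11, a square-root branch point, modulus 3/11.
The radius of convergence is the smallest modulus among the singular points: 3/11.
The branch term is analytic at (-5/24) - ((1/24)*sqrt(551))*i and contributes nothing to the residue; only the rational part matters.
The factor n**2 + 5*n/12 + 1 splits as (n - a)(n - a') with a = (-5/24) - ((1/24)*sqrt(551))*i, a' = (-5/24) + ((1/24)*sqrt(551))*i. At the order-1 pole a set g(n) = (n - a)*(rational part) = [31*n/9 - 7/4] / (n - a').
Simple pole: residue = g(a) at a = (-5/24) - ((1/24)*sqrt(551))*i, which is (31/18) - ((533/9918)*sqrt(551))*i.
The branch term is analytic at (-5/24) + ((1/24)*sqrt(551))*i and contributes nothing to the residue; only the rational part matters.
The factor n**2 + 5*n/12 + 1 splits as (n - a)(n - a') with a = (-5/24) + ((1/24)*sqrt(551))*i, a' = (-5/24) - ((1/24)*sqrt(551))*i. At the order-1 pole a set g(n) = (n - a)*(rational part) = [31*n/9 - 7/4] / (n - a').
Simple pole: residue = g(a) at a = (-5/24) + ((1/24)*sqrt(551))*i, which is (31/18) + ((533/9918)*sqrt(551))*i.
List the singular points by increasing real part (a conjugate pair: the negative imaginary part first).

Radius of convergence at 0: 3/11.
At (-5/24) - ((1/24)*sqrt(551))*i: a pole of order 1; residue (31/18) - ((533/9918)*sqrt(551))*i.
At (-5/24) + ((1/24)*sqrt(551))*i: a pole of order 1; residue (31/18) + ((533/9918)*sqrt(551))*i.
At 3/11: an algebraic (square-root) branch point.


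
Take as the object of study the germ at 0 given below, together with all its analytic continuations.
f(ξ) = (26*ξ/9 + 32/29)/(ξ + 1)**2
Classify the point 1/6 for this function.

The point is a regular point.

Denominator factors: ξ + 1 = 7/6 at ξ = 1/6 — none vanishes.
So the germ continues analytically to 1/6.


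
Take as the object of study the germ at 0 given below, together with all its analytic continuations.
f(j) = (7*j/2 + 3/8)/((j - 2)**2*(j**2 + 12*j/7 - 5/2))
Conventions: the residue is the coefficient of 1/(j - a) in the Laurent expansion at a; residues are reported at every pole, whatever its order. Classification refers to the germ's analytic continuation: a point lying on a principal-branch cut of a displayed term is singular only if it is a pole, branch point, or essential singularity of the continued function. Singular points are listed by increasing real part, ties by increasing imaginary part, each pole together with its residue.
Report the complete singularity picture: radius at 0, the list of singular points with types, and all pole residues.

Radius of convergence at 0: -6/7 + (1/14)*sqrt(634).
At -6/7 - (1/14)*sqrt(634): a pole of order 1; residue 4879/9522 - (190841/12073896)*sqrt(634).
At -6/7 + (1/14)*sqrt(634): a pole of order 1; residue 4879/9522 + (190841/12073896)*sqrt(634).
At 2: a pole of order 2; residue -4879/4761.

Denominator factor (j - 2)^2: pole of order 2 at 2, modulus 2.
Denominator factor (j**2 + 12*j/7 - 5/2): discriminant 634/49, real irrational roots -6/7 + (1/14)*sqrt(634) and -6/7 - (1/14)*sqrt(634); poles of order 1, moduli -6/7 + (1/14)*sqrt(634) and 6/7 + (1/14)*sqrt(634).
The radius of convergence is the smallest modulus among the singular points: -6/7 + (1/14)*sqrt(634).
The factor j**2 + 12*j/7 - 5/2 splits as (j - a)(j - a') with a = -6/7 - (1/14)*sqrt(634), a' = -6/7 + (1/14)*sqrt(634). At the order-1 pole a set g(j) = (j - a)*f(j) = [(7*j/2 + 3/8)/(j - 2)**2] / (j - a').
Simple pole: residue = g(a) at a = -6/7 - (1/14)*sqrt(634), which is 4879/9522 - (190841/12073896)*sqrt(634).
The factor j**2 + 12*j/7 - 5/2 splits as (j - a)(j - a') with a = -6/7 + (1/14)*sqrt(634), a' = -6/7 - (1/14)*sqrt(634). At the order-1 pole a set g(j) = (j - a)*f(j) = [(7*j/2 + 3/8)/(j - 2)**2] / (j - a').
Simple pole: residue = g(a) at a = -6/7 + (1/14)*sqrt(634), which is 4879/9522 + (190841/12073896)*sqrt(634).
At the order-2 pole 2 set g(j) = (j - (2))^2*f(j) = (7*j/2 + 3/8)/(j**2 + 12*j/7 - 5/2).
Order-2 pole: residue = g'(a); g'(2) = -4879/4761, so the residue is -4879/4761.
List the singular points by increasing real part (a conjugate pair: the negative imaginary part first).


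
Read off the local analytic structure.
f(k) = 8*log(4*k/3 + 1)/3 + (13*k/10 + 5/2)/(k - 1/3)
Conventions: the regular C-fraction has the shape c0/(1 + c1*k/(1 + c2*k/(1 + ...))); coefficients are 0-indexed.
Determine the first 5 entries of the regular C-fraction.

The regular C-fraction coefficients are [-15/2, -2056/675, -91033/173475, 108839000/23395481, -99281401178/29723822061].

Taylor coefficients (expand at 0): a_0 = -15/2, a_1 = -1028/45, a_2 = -11012/135, a_3 = -286124/1215, a_4 = -868612/1215.
c0 = a_0 = -15/2. Peel one level at a time: if S = 1 + c*k/S' with S'(0) = 1, then c is the k-coefficient of S and S' = c*k/(S - 1).
S_1 = c0/f = 1 + (-2056/675)*k + (-728264/455625)*k^2 + ...; c1 = -2056/675.
S_2 = c1*k/(S_1 - 1) = 1 + (-91033/173475)*k + (4353560/1783323)*k^2 + ...; c2 = -91033/173475.
S_3 = c2*k/(S_2 - 1) = 1 + (108839000/23395481)*k + (386308954000/24861021267)*k^2 + ...; c3 = 108839000/23395481.
S_4 = c3*k/(S_3 - 1) = 1 + (-99281401178/29723822061)*k + ...; c4 = -99281401178/29723822061.


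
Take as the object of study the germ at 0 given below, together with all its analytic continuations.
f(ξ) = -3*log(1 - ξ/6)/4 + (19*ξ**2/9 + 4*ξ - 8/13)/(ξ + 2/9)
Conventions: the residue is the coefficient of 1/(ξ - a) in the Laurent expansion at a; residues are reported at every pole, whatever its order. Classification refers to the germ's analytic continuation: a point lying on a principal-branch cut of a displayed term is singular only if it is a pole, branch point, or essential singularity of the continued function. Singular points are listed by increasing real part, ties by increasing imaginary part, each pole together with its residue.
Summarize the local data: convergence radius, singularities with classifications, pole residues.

Radius of convergence at 0: 2/9.
At -2/9: a pole of order 1; residue -13268/9477.
At 6: a logarithmic branch point.

Denominator factor (ξ + 2/9): pole of order 1 at -2/9, modulus 2/9.
Branch term (-3/4)*log(1 - ξ/(6)): its argument vanishes at ξ = 6, a logarithmic branch point, modulus 6.
The radius of convergence is the smallest modulus among the singular points: 2/9.
The branch term is analytic at -2/9 and contributes nothing to the residue; only the rational part matters.
At the order-1 pole -2/9 set g(ξ) = (ξ - (-2/9))*(rational part) = 19*ξ**2/9 + 4*ξ - 8/13.
Simple pole: residue = g(a) at a = -2/9, which is -13268/9477.
List the singular points by increasing real part (a conjugate pair: the negative imaginary part first).


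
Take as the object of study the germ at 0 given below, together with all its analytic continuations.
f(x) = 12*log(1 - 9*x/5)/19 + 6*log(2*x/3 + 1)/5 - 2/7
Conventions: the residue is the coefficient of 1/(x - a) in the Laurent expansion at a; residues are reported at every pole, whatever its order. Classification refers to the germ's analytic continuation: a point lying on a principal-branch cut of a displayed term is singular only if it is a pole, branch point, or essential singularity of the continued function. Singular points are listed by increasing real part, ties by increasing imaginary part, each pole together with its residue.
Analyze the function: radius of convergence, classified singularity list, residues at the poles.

Branch term (6/5)*log(1 - x/(-3/2)): its argument vanishes at x = -3/2, a logarithmic branch point, modulus 3/2.
Branch term (12/19)*log(1 - x/(5/9)): its argument vanishes at x = 5/9, a logarithmic branch point, modulus 5/9.
The radius of convergence is the smallest modulus among the singular points: 5/9.
List the singular points by increasing real part (a conjugate pair: the negative imaginary part first).

Radius of convergence at 0: 5/9.
At -3/2: a logarithmic branch point.
At 5/9: a logarithmic branch point.


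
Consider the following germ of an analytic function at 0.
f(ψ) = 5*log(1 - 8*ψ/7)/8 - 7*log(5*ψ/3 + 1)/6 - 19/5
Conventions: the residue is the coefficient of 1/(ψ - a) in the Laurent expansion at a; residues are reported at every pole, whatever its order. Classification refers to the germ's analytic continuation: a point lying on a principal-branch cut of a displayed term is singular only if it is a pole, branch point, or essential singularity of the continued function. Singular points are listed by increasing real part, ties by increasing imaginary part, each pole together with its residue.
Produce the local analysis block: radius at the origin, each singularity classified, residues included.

Radius of convergence at 0: 3/5.
At -3/5: a logarithmic branch point.
At 7/8: a logarithmic branch point.

Branch term (-7/6)*log(1 - ψ/(-3/5)): its argument vanishes at ψ = -3/5, a logarithmic branch point, modulus 3/5.
Branch term (5/8)*log(1 - ψ/(7/8)): its argument vanishes at ψ = 7/8, a logarithmic branch point, modulus 7/8.
The radius of convergence is the smallest modulus among the singular points: 3/5.
List the singular points by increasing real part (a conjugate pair: the negative imaginary part first).


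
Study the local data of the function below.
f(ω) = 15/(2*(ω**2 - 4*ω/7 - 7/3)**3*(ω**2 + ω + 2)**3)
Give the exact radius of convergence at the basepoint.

The radius of convergence is -2/7 + (1/21)*sqrt(1065).

Denominator factor (ω**2 - 4*ω/7 - 7/3)^3: discriminant 1420/147, real irrational roots 2/7 + (1/21)*sqrt(1065) and 2/7 - (1/21)*sqrt(1065); poles of order 3, moduli 2/7 + (1/21)*sqrt(1065) and -2/7 + (1/21)*sqrt(1065).
Denominator factor (ω**2 + ω + 2)^3: discriminant -7, complex-conjugate roots (-1/2) + ((1/2)*sqrt(7))*i and (-1/2) - ((1/2)*sqrt(7))*i; poles of order 3, moduli sqrt(2) and sqrt(2).
The radius of convergence is the smallest modulus among the singular points: -2/7 + (1/21)*sqrt(1065).


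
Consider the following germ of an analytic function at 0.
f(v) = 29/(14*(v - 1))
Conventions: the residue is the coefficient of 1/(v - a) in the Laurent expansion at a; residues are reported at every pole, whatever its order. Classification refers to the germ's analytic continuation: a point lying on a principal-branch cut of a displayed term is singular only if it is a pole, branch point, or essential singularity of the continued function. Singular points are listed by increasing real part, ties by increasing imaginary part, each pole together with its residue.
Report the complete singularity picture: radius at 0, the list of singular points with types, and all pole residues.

Denominator factor (v - 1): pole of order 1 at 1, modulus 1.
The radius of convergence is the smallest modulus among the singular points: 1.
At the order-1 pole 1 set g(v) = (v - (1))*f(v) = 29/14.
Simple pole: residue = g(a) at a = 1, which is 29/14.

Radius of convergence at 0: 1.
At 1: a pole of order 1; residue 29/14.
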